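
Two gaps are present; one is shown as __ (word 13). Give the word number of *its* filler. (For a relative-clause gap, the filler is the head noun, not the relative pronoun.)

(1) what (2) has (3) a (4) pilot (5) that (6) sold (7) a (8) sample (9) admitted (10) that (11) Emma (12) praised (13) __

1

The marked gap is the direct object of "praised".
Its filler is the fronted wh-phrase "what", at word 1.
(The other dependency links word 4 to a gap after word 5.)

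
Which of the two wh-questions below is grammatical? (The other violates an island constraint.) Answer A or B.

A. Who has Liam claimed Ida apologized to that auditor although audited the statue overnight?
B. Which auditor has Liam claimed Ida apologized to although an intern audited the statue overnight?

B

In A, the wh-phrase is extracted from inside an adjunct island (introduced by "although"), which blocks movement.
In B, the extraction path crosses only that-complement boundaries, which are transparent.
So B is grammatical.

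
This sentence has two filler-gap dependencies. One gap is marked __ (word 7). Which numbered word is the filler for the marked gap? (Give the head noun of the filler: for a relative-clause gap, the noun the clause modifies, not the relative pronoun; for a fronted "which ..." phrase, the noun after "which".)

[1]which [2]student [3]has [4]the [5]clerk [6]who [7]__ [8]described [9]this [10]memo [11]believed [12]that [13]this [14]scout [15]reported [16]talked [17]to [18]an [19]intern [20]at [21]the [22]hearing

The marked gap is inside the relative clause, the subject of "described".
Its filler is the head noun "clerk" (via "who"), at word 5.
(The other dependency links word 2 to a gap after word 15.)

5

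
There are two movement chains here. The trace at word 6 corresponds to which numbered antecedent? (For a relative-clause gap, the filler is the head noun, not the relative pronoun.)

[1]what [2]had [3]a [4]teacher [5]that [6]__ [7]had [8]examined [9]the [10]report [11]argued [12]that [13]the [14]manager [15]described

The marked gap is inside the relative clause, the subject of "examined".
Its filler is the head noun "teacher" (via "that"), at word 4.
(The other dependency links word 1 to a gap after word 15.)

4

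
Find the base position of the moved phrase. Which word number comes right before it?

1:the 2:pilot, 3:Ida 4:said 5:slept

The displaced element is "the pilot" (word 2).
It is linked across 1 clause boundary (Ø).
It functions as the subject of "slept", so the gap sits immediately after word 4 ("said").
Base order: Ida said that the pilot slept.

4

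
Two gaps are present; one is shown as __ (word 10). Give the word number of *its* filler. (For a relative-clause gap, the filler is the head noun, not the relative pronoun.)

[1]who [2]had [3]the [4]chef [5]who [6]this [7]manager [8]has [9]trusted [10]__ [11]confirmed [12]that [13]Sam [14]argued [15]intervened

The marked gap is inside the relative clause, the direct object of "trusted".
Its filler is the head noun "chef" (via "who"), at word 4.
(The other dependency links word 1 to a gap after word 14.)

4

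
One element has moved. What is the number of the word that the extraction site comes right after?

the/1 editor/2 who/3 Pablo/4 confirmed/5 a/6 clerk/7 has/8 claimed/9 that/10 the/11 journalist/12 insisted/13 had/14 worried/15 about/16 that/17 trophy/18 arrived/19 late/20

The displaced element is "the editor" (word 2).
It is linked across 3 clause boundaries (Ø → that → Ø).
It functions as the subject of "worried", so the gap sits immediately after word 13 ("insisted").
Base order: Pablo confirmed a clerk has claimed that the journalist insisted that the editor had worried about that trophy.

13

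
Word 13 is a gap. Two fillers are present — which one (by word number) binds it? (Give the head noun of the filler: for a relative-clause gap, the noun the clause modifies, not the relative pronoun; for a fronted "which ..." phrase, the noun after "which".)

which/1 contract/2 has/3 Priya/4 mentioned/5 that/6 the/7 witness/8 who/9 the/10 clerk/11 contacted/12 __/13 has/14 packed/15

The marked gap is inside the relative clause, the direct object of "contacted".
Its filler is the head noun "witness" (via "who"), at word 8.
(The other dependency links word 2 to a gap after word 15.)

8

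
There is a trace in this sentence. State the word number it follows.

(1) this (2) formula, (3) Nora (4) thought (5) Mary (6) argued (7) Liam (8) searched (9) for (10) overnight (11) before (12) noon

9

The displaced element is "this formula" (word 2).
It is linked across 2 clause boundaries (Ø → Ø).
It functions as the object of the preposition "for" of "searched", so the gap sits immediately after word 9 ("for").
Base order: Nora thought Mary argued Liam searched for this formula overnight before noon.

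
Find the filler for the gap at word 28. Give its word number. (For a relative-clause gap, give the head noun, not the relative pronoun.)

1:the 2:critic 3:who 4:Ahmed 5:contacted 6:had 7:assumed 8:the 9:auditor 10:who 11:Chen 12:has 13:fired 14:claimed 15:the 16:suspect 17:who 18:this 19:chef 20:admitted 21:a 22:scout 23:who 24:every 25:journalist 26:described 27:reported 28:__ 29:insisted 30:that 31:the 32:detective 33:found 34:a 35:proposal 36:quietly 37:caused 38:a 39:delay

The gap at 28 is the subject of "insisted", inside a relative clause.
The relative pronoun is "who" (word 17); it is bound by the head noun immediately before it.
Its filler is the head noun "suspect", at word 16.

16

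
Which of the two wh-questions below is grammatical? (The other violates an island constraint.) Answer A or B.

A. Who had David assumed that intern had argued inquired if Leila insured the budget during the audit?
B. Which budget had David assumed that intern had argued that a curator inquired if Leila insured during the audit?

In B, the wh-phrase is extracted from inside a wh-island (introduced by "if"), which blocks movement.
In A, the extraction path crosses only that-complement boundaries, which are transparent.
So A is grammatical.

A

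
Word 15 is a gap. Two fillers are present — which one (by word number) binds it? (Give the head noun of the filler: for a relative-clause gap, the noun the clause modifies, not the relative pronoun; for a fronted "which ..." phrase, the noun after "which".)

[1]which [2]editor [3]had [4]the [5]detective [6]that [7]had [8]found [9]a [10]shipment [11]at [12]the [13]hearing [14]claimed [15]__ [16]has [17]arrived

2

The marked gap is the subject of "arrived".
Its filler is the fronted wh-phrase "which editor", at word 2.
(The other dependency links word 5 to a gap after word 6.)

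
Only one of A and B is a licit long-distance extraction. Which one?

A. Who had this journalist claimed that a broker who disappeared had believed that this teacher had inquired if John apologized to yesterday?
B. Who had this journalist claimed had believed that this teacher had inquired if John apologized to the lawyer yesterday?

B

In A, the wh-phrase is extracted from inside a wh-island (introduced by "if"), which blocks movement.
In B, the extraction path crosses only that-complement boundaries, which are transparent.
So B is grammatical.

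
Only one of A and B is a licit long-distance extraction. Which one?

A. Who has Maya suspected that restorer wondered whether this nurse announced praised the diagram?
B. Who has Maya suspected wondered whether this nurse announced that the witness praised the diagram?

In A, the wh-phrase is extracted from inside a wh-island (introduced by "whether"), which blocks movement.
In B, the extraction path crosses only that-complement boundaries, which are transparent.
So B is grammatical.

B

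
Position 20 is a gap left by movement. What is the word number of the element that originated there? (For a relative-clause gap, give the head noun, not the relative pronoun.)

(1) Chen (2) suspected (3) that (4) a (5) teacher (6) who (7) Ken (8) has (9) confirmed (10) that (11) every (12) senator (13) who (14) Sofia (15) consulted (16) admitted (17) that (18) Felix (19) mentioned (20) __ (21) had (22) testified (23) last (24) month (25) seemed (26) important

The gap at 20 is the subject of "testified", inside a relative clause.
The relative pronoun is "who" (word 6); it is bound by the head noun immediately before it.
Its filler is the head noun "teacher", at word 5.

5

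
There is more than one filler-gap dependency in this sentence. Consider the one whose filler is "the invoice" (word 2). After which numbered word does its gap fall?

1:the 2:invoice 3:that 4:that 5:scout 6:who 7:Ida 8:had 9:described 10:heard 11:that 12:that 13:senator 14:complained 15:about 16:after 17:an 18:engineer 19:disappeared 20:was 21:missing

15

The displaced element is "the invoice" (word 2).
It is linked across 1 clause boundary (that).
It functions as the object of the preposition "about" of "complained", so the gap sits immediately after word 15 ("about").
Base order: That scout who Ida had described heard that that senator complained about the invoice after an engineer disappeared.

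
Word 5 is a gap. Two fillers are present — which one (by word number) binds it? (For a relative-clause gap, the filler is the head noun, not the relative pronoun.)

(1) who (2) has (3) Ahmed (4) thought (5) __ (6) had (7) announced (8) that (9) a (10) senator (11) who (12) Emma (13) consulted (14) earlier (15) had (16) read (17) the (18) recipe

1

The marked gap is the subject of "announced".
Its filler is the fronted wh-phrase "who", at word 1.
(The other dependency links word 10 to a gap after word 13.)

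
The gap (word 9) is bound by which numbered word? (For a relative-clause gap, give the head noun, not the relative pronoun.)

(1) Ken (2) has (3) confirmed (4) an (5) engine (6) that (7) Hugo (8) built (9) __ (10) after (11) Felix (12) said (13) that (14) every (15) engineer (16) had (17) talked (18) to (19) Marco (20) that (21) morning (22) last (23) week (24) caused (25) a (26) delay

5

The gap at 9 is the object of "built", inside a relative clause.
The relative pronoun is "that" (word 6); it is bound by the head noun immediately before it.
Its filler is the head noun "engine", at word 5.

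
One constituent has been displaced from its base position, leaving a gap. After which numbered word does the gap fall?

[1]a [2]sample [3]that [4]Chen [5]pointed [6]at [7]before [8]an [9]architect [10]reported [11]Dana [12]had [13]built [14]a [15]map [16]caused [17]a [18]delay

6

The displaced element is "a sample" (word 2).
It functions as the object of the preposition "at" of "pointed", so the gap sits immediately after word 6 ("at").
Base order: Chen pointed at a sample before an architect reported Dana had built a map.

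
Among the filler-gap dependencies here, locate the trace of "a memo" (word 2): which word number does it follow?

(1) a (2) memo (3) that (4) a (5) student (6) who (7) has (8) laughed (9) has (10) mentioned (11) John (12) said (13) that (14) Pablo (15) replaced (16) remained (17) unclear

The displaced element is "a memo" (word 2).
It is linked across 2 clause boundaries (Ø → that).
It functions as the direct object of "replaced", so the gap sits immediately after word 15 ("replaced").
Base order: A student who has laughed has mentioned John said that Pablo replaced a memo.

15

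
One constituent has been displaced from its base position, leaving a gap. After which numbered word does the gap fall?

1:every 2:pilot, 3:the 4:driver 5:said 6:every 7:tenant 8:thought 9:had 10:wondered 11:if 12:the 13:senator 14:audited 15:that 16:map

The displaced element is "every pilot" (word 2).
It is linked across 2 clause boundaries (Ø → Ø).
It functions as the subject of "wondered", so the gap sits immediately after word 8 ("thought").
Base order: The driver said every tenant thought that every pilot had wondered if the senator audited that map.

8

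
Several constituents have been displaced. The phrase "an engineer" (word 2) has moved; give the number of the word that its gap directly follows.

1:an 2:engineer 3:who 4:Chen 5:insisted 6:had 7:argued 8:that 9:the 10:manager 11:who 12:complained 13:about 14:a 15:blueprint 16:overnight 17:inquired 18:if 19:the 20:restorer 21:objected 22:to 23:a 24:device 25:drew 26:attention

5

The displaced element is "an engineer" (word 2).
It is linked across 1 clause boundary (Ø).
It functions as the subject of "argued", so the gap sits immediately after word 5 ("insisted").
Base order: Chen insisted an engineer had argued that the manager who complained about a blueprint overnight inquired if the restorer objected to a device.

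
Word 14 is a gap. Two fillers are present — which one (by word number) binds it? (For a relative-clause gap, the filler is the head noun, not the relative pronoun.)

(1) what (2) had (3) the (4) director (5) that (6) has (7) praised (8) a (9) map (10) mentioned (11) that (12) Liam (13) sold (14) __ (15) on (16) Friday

The marked gap is the direct object of "sold".
Its filler is the fronted wh-phrase "what", at word 1.
(The other dependency links word 4 to a gap after word 5.)

1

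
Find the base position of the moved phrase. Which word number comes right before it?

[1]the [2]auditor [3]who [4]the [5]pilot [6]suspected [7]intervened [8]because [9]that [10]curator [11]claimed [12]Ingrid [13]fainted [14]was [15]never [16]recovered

6

The displaced element is "the auditor" (word 2).
It is linked across 1 clause boundary (Ø).
It functions as the subject of "intervened", so the gap sits immediately after word 6 ("suspected").
Base order: The pilot suspected the auditor intervened because that curator claimed Ingrid fainted.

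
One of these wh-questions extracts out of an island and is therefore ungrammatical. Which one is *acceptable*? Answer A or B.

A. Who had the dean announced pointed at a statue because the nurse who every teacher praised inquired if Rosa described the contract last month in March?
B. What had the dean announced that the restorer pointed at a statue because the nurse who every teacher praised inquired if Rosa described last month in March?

In B, the wh-phrase is extracted from inside an adjunct island (introduced by "because"), which blocks movement.
In A, the extraction path crosses only that-complement boundaries, which are transparent.
So A is grammatical.

A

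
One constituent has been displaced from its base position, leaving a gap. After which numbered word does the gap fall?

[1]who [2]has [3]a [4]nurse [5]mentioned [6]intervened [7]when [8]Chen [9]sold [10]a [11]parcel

5

The displaced element is "who" (word 1).
It is linked across 1 clause boundary (Ø).
It functions as the subject of "intervened", so the gap sits immediately after word 5 ("mentioned").
Base order: A nurse has mentioned that who intervened when Chen sold a parcel.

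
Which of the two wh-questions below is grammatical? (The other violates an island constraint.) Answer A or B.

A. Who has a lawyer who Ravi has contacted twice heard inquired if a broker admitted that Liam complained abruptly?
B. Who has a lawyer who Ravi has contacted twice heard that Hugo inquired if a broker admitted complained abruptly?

In B, the wh-phrase is extracted from inside a wh-island (introduced by "if"), which blocks movement.
In A, the extraction path crosses only that-complement boundaries, which are transparent.
So A is grammatical.

A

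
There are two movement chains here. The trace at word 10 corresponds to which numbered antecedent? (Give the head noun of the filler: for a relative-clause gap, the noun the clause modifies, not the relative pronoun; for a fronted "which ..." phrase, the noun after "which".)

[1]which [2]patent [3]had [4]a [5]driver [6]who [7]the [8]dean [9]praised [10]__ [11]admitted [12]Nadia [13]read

The marked gap is inside the relative clause, the direct object of "praised".
Its filler is the head noun "driver" (via "who"), at word 5.
(The other dependency links word 2 to a gap after word 13.)

5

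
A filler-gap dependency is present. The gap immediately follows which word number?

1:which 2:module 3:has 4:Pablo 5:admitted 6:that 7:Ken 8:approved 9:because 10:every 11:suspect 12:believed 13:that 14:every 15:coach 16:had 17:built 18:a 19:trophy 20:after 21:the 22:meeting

The displaced element is "which module" (word 2).
It is linked across 1 clause boundary (that).
It functions as the direct object of "approved", so the gap sits immediately after word 8 ("approved").
Base order: Pablo has admitted that Ken approved which module because every suspect believed that every coach had built a trophy after the meeting.

8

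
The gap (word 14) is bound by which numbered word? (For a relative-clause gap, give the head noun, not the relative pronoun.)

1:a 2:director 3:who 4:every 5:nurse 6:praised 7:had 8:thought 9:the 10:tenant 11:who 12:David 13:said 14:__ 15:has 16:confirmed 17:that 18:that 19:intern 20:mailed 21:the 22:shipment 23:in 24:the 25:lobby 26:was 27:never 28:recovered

10

The gap at 14 is the subject of "confirmed", inside a relative clause.
The relative pronoun is "who" (word 11); it is bound by the head noun immediately before it.
Its filler is the head noun "tenant", at word 10.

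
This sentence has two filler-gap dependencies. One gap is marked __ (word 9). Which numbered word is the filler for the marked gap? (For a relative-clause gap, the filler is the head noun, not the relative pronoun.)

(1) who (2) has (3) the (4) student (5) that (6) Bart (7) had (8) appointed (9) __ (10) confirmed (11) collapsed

The marked gap is inside the relative clause, the direct object of "appointed".
Its filler is the head noun "student" (via "that"), at word 4.
(The other dependency links word 1 to a gap after word 10.)

4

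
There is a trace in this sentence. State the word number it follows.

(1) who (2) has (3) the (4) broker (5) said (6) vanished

5

The displaced element is "who" (word 1).
It is linked across 1 clause boundary (Ø).
It functions as the subject of "vanished", so the gap sits immediately after word 5 ("said").
Base order: The broker has said that who vanished.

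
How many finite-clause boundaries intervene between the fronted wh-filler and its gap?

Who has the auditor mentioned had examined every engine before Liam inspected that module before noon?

"who" is extracted from the subject of "examined".
Boundaries crossed, outermost first: [Ø] — 1 in total.

1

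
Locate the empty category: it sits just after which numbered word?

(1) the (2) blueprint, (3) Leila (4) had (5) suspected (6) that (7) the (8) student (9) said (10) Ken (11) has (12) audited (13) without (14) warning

12

The displaced element is "the blueprint" (word 2).
It is linked across 2 clause boundaries (that → Ø).
It functions as the direct object of "audited", so the gap sits immediately after word 12 ("audited").
Base order: Leila had suspected that the student said Ken has audited the blueprint without warning.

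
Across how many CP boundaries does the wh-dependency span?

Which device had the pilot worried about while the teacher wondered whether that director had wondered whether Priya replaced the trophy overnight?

"which device" originates inside the matrix clause — no clause boundary is crossed.

0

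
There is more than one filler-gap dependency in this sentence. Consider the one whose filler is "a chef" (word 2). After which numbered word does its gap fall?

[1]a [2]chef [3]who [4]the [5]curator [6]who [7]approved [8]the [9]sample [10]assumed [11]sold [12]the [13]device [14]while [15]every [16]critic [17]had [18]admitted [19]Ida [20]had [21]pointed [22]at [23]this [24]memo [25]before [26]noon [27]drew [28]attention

The displaced element is "a chef" (word 2).
It is linked across 1 clause boundary (Ø).
It functions as the subject of "sold", so the gap sits immediately after word 10 ("assumed").
Base order: The curator who approved the sample assumed that a chef sold the device while every critic had admitted Ida had pointed at this memo before noon.

10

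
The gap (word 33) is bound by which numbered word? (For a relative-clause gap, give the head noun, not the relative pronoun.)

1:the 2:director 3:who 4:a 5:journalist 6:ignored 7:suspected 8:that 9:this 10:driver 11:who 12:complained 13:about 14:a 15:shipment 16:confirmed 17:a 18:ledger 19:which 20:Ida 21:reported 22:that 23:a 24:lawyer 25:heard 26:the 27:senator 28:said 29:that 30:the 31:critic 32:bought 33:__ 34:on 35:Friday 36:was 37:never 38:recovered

18

The gap at 33 is the object of "bought", inside a relative clause.
The relative pronoun is "which" (word 19); it is bound by the head noun immediately before it.
Its filler is the head noun "ledger", at word 18.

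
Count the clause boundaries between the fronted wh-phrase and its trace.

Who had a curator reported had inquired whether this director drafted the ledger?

"who" is extracted from the subject of "inquired".
Boundaries crossed, outermost first: [Ø] — 1 in total.

1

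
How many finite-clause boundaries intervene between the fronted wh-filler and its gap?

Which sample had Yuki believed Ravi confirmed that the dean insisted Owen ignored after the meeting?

3

"which sample" is extracted from the object of "ignored".
Boundaries crossed, outermost first: [Ø], [that], [Ø] — 3 in total.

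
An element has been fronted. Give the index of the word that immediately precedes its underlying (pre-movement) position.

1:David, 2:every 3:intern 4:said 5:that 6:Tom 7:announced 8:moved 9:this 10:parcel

7

The displaced element is "David" (word 1).
It is linked across 2 clause boundaries (that → Ø).
It functions as the subject of "moved", so the gap sits immediately after word 7 ("announced").
Base order: Every intern said that Tom announced that David moved this parcel.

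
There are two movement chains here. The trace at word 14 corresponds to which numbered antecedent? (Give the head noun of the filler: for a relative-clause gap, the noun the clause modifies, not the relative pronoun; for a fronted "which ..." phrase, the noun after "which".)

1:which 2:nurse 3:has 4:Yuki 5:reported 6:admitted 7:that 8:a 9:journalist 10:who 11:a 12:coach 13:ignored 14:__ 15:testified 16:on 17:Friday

The marked gap is inside the relative clause, the direct object of "ignored".
Its filler is the head noun "journalist" (via "who"), at word 9.
(The other dependency links word 2 to a gap after word 5.)

9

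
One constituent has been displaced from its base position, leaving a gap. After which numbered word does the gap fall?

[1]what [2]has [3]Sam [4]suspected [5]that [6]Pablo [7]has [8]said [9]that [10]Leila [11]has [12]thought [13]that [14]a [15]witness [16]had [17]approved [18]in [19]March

The displaced element is "what" (word 1).
It is linked across 3 clause boundaries (that → that → that).
It functions as the direct object of "approved", so the gap sits immediately after word 17 ("approved").
Base order: Sam has suspected that Pablo has said that Leila has thought that a witness had approved what in March.

17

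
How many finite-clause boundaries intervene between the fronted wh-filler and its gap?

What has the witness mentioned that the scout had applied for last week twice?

"what" is extracted from the PP object of "applied".
Boundaries crossed, outermost first: [that] — 1 in total.

1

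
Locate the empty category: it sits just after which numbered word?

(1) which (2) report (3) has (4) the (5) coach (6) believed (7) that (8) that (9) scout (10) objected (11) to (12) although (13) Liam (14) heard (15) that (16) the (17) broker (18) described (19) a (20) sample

The displaced element is "which report" (word 2).
It is linked across 1 clause boundary (that).
It functions as the object of the preposition "to" of "objected", so the gap sits immediately after word 11 ("to").
Base order: The coach has believed that that scout objected to which report although Liam heard that the broker described a sample.

11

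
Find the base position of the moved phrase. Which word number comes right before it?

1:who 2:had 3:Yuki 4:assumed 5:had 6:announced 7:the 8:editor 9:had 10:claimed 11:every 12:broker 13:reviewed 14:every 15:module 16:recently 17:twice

4

The displaced element is "who" (word 1).
It is linked across 1 clause boundary (Ø).
It functions as the subject of "announced", so the gap sits immediately after word 4 ("assumed").
Base order: Yuki had assumed that who had announced the editor had claimed every broker reviewed every module recently twice.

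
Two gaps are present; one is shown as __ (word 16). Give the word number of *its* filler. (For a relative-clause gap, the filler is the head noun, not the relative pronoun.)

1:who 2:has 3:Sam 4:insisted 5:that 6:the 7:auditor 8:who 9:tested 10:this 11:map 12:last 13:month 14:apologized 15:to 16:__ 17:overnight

1

The marked gap is the object of the preposition "to" of "apologized".
Its filler is the fronted wh-phrase "who", at word 1.
(The other dependency links word 7 to a gap after word 8.)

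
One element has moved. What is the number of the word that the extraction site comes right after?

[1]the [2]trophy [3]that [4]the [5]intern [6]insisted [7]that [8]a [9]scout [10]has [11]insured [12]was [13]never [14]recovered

11

The displaced element is "the trophy" (word 2).
It is linked across 1 clause boundary (that).
It functions as the direct object of "insured", so the gap sits immediately after word 11 ("insured").
Base order: The intern insisted that a scout has insured the trophy.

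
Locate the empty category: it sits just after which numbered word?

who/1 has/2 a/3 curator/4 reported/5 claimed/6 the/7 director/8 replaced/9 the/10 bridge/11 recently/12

The displaced element is "who" (word 1).
It is linked across 1 clause boundary (Ø).
It functions as the subject of "claimed", so the gap sits immediately after word 5 ("reported").
Base order: A curator has reported who claimed the director replaced the bridge recently.

5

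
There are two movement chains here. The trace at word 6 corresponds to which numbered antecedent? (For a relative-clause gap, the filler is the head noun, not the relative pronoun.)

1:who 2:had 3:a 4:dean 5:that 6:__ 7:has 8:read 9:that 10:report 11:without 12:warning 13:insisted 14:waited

The marked gap is inside the relative clause, the subject of "read".
Its filler is the head noun "dean" (via "that"), at word 4.
(The other dependency links word 1 to a gap after word 13.)

4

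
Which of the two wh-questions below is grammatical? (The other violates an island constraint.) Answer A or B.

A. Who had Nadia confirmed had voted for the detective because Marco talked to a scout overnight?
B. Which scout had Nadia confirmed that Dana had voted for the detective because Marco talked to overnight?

In B, the wh-phrase is extracted from inside an adjunct island (introduced by "because"), which blocks movement.
In A, the extraction path crosses only that-complement boundaries, which are transparent.
So A is grammatical.

A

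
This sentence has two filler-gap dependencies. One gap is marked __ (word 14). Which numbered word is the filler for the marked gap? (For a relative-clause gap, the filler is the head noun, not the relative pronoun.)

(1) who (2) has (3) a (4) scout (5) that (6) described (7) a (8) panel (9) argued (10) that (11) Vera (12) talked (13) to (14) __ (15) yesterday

The marked gap is the object of the preposition "to" of "talked".
Its filler is the fronted wh-phrase "who", at word 1.
(The other dependency links word 4 to a gap after word 5.)

1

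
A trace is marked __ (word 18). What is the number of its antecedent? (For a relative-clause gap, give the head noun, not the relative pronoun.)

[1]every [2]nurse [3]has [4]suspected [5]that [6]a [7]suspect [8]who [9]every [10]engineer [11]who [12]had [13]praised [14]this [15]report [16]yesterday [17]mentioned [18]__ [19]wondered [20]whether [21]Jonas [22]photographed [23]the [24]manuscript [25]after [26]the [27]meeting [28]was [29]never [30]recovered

7

The gap at 18 is the subject of "wondered", inside a relative clause.
The relative pronoun is "who" (word 8); it is bound by the head noun immediately before it.
Its filler is the head noun "suspect", at word 7.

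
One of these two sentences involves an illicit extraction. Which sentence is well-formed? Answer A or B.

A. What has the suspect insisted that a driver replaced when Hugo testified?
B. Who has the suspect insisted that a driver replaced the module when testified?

In B, the wh-phrase is extracted from inside an adjunct island (introduced by "when"), which blocks movement.
In A, the extraction path crosses only that-complement boundaries, which are transparent.
So A is grammatical.

A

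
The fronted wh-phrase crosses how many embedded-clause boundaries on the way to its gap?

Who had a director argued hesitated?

1

"who" is extracted from the subject of "hesitated".
Boundaries crossed, outermost first: [Ø] — 1 in total.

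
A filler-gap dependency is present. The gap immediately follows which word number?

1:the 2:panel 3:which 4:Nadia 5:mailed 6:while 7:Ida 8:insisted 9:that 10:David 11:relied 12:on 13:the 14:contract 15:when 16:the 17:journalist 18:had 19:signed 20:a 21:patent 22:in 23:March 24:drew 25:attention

5

The displaced element is "the panel" (word 2).
It functions as the direct object of "mailed", so the gap sits immediately after word 5 ("mailed").
Base order: Nadia mailed the panel while Ida insisted that David relied on the contract when the journalist had signed a patent in March.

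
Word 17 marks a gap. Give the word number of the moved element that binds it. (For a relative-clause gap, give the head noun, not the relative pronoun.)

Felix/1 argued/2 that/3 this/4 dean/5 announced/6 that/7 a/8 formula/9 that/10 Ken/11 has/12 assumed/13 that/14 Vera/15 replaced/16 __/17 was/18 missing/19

The gap at 17 is the object of "replaced", inside a relative clause.
The relative pronoun is "that" (word 10); it is bound by the head noun immediately before it.
Its filler is the head noun "formula", at word 9.

9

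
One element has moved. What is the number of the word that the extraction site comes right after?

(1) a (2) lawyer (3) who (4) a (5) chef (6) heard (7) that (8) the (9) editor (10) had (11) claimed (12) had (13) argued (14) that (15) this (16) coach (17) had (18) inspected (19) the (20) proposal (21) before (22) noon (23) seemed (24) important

The displaced element is "a lawyer" (word 2).
It is linked across 2 clause boundaries (that → Ø).
It functions as the subject of "argued", so the gap sits immediately after word 11 ("claimed").
Base order: A chef heard that the editor had claimed that a lawyer had argued that this coach had inspected the proposal before noon.

11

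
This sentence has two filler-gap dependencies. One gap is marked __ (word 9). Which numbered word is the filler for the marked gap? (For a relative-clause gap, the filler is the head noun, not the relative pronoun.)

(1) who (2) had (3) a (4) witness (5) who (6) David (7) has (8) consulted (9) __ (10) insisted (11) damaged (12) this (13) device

4

The marked gap is inside the relative clause, the direct object of "consulted".
Its filler is the head noun "witness" (via "who"), at word 4.
(The other dependency links word 1 to a gap after word 10.)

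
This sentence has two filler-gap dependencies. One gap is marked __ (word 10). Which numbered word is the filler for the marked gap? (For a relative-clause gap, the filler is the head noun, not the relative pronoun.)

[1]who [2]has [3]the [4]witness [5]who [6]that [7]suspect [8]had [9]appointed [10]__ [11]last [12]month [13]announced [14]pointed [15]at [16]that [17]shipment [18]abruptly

4

The marked gap is inside the relative clause, the direct object of "appointed".
Its filler is the head noun "witness" (via "who"), at word 4.
(The other dependency links word 1 to a gap after word 13.)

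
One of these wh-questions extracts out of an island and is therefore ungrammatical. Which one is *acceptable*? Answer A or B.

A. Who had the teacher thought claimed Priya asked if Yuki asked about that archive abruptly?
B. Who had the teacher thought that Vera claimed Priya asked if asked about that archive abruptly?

In B, the wh-phrase is extracted from inside a wh-island (introduced by "if"), which blocks movement.
In A, the extraction path crosses only that-complement boundaries, which are transparent.
So A is grammatical.

A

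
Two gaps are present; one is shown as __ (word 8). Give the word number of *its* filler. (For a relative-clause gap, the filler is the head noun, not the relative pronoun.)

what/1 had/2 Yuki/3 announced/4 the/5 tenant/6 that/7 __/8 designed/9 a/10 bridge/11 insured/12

6

The marked gap is inside the relative clause, the subject of "designed".
Its filler is the head noun "tenant" (via "that"), at word 6.
(The other dependency links word 1 to a gap after word 12.)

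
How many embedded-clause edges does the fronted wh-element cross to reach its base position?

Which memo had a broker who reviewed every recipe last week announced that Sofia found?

1

"which memo" is extracted from the object of "found".
Boundaries crossed, outermost first: [that] — 1 in total.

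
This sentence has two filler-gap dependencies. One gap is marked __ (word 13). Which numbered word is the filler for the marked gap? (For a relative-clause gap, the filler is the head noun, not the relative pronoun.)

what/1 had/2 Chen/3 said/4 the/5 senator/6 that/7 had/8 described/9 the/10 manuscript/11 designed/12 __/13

The marked gap is the direct object of "designed".
Its filler is the fronted wh-phrase "what", at word 1.
(The other dependency links word 6 to a gap after word 7.)

1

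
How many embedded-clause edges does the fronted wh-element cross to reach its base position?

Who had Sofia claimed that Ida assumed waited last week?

"who" is extracted from the subject of "waited".
Boundaries crossed, outermost first: [that], [Ø] — 2 in total.

2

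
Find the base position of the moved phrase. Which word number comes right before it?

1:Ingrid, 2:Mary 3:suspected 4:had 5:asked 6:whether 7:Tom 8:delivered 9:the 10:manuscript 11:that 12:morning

The displaced element is "Ingrid" (word 1).
It is linked across 1 clause boundary (Ø).
It functions as the subject of "asked", so the gap sits immediately after word 3 ("suspected").
Base order: Mary suspected Ingrid had asked whether Tom delivered the manuscript that morning.

3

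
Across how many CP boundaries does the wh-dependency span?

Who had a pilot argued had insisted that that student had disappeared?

1

"who" is extracted from the subject of "insisted".
Boundaries crossed, outermost first: [Ø] — 1 in total.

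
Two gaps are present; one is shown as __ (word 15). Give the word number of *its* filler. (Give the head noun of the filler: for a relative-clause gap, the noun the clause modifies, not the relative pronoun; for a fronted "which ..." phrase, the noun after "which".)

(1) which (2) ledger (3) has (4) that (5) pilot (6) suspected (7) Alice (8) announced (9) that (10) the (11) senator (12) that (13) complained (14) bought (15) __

2

The marked gap is the direct object of "bought".
Its filler is the fronted wh-phrase "which ledger", at word 2.
(The other dependency links word 11 to a gap after word 12.)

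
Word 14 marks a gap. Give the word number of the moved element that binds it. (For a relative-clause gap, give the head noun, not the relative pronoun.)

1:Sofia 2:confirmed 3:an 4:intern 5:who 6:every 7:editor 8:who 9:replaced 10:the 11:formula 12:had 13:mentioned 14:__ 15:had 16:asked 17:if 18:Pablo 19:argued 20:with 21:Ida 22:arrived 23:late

4

The gap at 14 is the subject of "asked", inside a relative clause.
The relative pronoun is "who" (word 5); it is bound by the head noun immediately before it.
Its filler is the head noun "intern", at word 4.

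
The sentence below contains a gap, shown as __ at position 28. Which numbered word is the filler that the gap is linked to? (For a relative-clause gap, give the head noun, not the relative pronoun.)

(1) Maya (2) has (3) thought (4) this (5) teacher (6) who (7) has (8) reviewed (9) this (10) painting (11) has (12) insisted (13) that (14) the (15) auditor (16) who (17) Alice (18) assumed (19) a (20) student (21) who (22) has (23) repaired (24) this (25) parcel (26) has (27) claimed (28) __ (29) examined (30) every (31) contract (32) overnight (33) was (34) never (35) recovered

15

The gap at 28 is the subject of "examined", inside a relative clause.
The relative pronoun is "who" (word 16); it is bound by the head noun immediately before it.
Its filler is the head noun "auditor", at word 15.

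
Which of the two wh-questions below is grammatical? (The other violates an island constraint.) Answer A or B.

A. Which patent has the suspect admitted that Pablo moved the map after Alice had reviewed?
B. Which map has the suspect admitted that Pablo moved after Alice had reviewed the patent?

B

In A, the wh-phrase is extracted from inside an adjunct island (introduced by "after"), which blocks movement.
In B, the extraction path crosses only that-complement boundaries, which are transparent.
So B is grammatical.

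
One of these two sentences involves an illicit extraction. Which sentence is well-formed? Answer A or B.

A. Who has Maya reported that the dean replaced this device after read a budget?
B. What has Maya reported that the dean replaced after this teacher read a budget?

B

In A, the wh-phrase is extracted from inside an adjunct island (introduced by "after"), which blocks movement.
In B, the extraction path crosses only that-complement boundaries, which are transparent.
So B is grammatical.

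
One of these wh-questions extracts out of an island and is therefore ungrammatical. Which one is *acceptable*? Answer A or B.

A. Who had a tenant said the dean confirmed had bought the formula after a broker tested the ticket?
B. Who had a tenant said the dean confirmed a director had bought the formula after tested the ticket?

A

In B, the wh-phrase is extracted from inside an adjunct island (introduced by "after"), which blocks movement.
In A, the extraction path crosses only that-complement boundaries, which are transparent.
So A is grammatical.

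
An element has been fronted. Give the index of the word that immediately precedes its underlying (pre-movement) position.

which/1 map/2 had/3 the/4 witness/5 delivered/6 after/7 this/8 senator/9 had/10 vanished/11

6

The displaced element is "which map" (word 2).
It functions as the direct object of "delivered", so the gap sits immediately after word 6 ("delivered").
Base order: The witness had delivered which map after this senator had vanished.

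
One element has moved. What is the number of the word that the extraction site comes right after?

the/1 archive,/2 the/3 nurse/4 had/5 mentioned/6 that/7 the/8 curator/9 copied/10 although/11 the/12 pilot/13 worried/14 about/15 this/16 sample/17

The displaced element is "the archive" (word 2).
It is linked across 1 clause boundary (that).
It functions as the direct object of "copied", so the gap sits immediately after word 10 ("copied").
Base order: The nurse had mentioned that the curator copied the archive although the pilot worried about this sample.

10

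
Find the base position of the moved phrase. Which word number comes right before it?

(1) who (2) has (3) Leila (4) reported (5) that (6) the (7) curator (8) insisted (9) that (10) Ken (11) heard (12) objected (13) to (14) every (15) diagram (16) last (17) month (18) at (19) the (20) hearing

11

The displaced element is "who" (word 1).
It is linked across 3 clause boundaries (that → that → Ø).
It functions as the subject of "objected", so the gap sits immediately after word 11 ("heard").
Base order: Leila has reported that the curator insisted that Ken heard who objected to every diagram last month at the hearing.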